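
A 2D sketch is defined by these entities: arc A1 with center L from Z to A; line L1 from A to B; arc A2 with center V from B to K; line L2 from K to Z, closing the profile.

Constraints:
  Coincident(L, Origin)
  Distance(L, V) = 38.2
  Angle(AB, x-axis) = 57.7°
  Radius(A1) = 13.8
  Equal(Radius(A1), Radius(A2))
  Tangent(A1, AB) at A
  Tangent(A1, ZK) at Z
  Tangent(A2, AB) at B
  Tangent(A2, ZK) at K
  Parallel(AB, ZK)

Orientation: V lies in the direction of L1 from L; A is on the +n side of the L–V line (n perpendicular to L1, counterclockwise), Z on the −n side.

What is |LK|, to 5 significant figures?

40.616

The slot axis is L1's direction at 57.7°, so u = (cos 57.7°, sin 57.7°) = (0.53435, 0.84526) and n = (−sin 57.7°, cos 57.7°) = (-0.84526, 0.53435). L is at the origin and V lies 38.2 along u from L, so V = 38.2·u = (20.412, 32.289). Tangency of A1 to both parallel lines with radius 13.8 puts A and Z at L ± 13.8·n: A = (-11.665, 7.3741), Z = (11.665, -7.3741). Equal radii place B and K the same way about V: B = V + 13.8·n = (8.7476, 39.663), K = V − 13.8·n = (32.077, 24.915). Then |LK| = |K − L| = 40.616.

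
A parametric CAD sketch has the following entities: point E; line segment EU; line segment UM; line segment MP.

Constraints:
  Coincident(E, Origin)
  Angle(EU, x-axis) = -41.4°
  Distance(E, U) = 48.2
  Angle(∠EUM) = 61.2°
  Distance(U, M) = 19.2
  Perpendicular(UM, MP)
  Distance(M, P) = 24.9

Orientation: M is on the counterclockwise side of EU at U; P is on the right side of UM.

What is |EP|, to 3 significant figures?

67.3

E is at the origin; EU runs at -41.4° with length 48.2, so U = 48.2·(cos -41.4°, sin -41.4°) = (36.2, -31.9). ∠EUM = 61.2°, so UM runs at -41.4° + (180° − 61.2°) = 77.4° from the x-axis; with |UM| = 19.2, M = U + 19.2·(cos 77.4°, sin 77.4°) = (40.3, -13.1). UM is perpendicular to MP; with |MP| = 24.9 on the right of UM, P = M + 24.9·(0.976, -0.218) = (64.6, -18.6). Then |EP| = |P − E| = 67.3.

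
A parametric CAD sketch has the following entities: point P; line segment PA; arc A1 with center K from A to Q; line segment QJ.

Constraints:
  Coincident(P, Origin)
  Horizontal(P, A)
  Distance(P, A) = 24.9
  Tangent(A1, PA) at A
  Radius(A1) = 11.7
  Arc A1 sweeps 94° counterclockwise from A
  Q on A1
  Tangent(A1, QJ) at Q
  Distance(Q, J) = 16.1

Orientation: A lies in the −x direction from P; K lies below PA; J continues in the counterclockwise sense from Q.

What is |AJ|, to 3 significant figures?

30.5

On A1, A sits at bearing 90° from K; a 94° counterclockwise sweep puts Q at bearing 184°, so Q = K + 11.7·(cos 184°, sin 184°) = (-36.6, -12.5). Tangency of A1 to QJ means the radius KQ is perpendicular to QJ, so QJ runs along (−sin 184°, cos 184°); with |QJ| = 16.1, J = (-35.4, -28.6). Then |AJ| = |J − A| = 30.5.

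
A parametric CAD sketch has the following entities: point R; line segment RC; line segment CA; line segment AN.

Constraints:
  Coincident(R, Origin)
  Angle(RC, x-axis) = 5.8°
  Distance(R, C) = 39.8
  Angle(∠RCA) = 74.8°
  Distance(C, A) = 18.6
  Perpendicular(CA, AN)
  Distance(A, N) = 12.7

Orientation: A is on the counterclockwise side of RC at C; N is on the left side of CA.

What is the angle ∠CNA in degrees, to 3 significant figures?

55.7°

R is at the origin; RC runs at 5.8° with length 39.8, so C = 39.8·(cos 5.8°, sin 5.8°) = (39.6, 4.02). ∠RCA = 74.8°, so CA runs at 5.8° + (180° − 74.8°) = 111° from the x-axis; with |CA| = 18.6, A = C + 18.6·(cos 111°, sin 111°) = (32.9, 21.4). CA is perpendicular to AN; with |AN| = 12.7 on the left of CA, N = A + 12.7·(-0.934, -0.358) = (21.1, 16.8). Then cos ∠CNA = NC·NA / (|NC||NA|), giving 55.7°.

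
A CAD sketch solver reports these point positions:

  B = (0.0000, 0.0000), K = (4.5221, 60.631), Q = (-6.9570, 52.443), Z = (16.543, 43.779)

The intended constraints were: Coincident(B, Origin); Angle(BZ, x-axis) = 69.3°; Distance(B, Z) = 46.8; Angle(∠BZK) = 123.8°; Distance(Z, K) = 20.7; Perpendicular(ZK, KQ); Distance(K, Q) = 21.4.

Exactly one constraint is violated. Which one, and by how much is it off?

Distance(K, Q) = 21.4 — off by 7.30.

B = (0.00, 0.00) ✓; BZ at 69.30° ✓; |BZ| = 46.80 ✓; ∠BZK = 123.8° ✓; |ZK| = 20.70 ✓; ∠(ZK, KQ) = 90.00° ✓; |KQ| = 14.10 ✗.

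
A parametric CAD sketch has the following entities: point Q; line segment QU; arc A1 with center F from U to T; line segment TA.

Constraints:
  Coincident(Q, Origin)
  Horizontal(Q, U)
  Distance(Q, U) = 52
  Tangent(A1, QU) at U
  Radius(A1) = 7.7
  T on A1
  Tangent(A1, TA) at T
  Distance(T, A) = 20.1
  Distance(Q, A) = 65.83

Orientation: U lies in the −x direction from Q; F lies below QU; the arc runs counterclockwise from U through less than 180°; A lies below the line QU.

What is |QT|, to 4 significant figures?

60.20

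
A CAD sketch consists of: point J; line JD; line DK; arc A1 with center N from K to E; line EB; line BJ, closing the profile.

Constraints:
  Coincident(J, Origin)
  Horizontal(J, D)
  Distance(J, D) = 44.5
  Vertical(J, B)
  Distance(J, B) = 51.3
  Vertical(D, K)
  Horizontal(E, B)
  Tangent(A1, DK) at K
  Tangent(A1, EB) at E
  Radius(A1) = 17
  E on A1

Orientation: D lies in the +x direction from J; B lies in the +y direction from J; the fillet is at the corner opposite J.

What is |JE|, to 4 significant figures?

58.21

The virtual corner opposite J is at (44.50, 51.30). A1 meets DK tangentially, so NK is at right angles to DK and the tangent condition forces NE to be normal to EB, with radius 17.0, so the center N sits 17.0 in from both sides at N = (27.50, 34.30). That places the tangent points at K = (44.50, 34.30) on DK and E = (27.50, 51.30) on EB. Then |JE| = |E − J| = 58.21.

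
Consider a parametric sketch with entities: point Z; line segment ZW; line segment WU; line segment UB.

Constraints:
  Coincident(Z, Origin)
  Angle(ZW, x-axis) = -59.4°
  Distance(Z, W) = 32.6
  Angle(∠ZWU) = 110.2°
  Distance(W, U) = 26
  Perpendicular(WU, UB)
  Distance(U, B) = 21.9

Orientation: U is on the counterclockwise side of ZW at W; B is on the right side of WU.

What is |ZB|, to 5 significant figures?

64.372

Z is at the origin; ZW runs at -59.4° with length 32.6, so W = 32.6·(cos -59.4°, sin -59.4°) = (16.595, -28.060). ∠ZWU = 110.2°, so WU runs at -59.4° + (180° − 110.2°) = 10.400° from the x-axis; with |WU| = 26.0, U = W + 26.0·(cos 10.400°, sin 10.400°) = (42.168, -23.367). The perpendicularity gives UB at right angles to WU; with |UB| = 21.9 on the right of WU, B = U + 21.9·(0.18052, -0.98357) = (46.121, -44.907). Then |ZB| = |B − Z| = 64.372.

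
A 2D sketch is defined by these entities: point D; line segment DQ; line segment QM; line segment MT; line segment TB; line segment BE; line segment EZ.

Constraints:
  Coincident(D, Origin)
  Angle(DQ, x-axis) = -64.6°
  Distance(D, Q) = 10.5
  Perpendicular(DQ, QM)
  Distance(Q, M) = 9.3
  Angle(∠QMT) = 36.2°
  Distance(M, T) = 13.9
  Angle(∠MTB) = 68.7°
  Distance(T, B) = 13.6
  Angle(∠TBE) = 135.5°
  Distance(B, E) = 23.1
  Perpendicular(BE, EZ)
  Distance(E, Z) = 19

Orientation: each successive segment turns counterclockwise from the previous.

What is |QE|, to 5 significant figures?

25.727

D is at the origin; DQ runs at -64.6° with length 10.5, so Q = (4.5038, -9.4850). The perpendicularity gives QM at right angles to DQ, so QM runs at 25.400°; with |QM| = 9.3, M = (12.905, -5.4959). ∠QMT = 36.2° gives MT at 169.20° from the x-axis; with |MT| = 13.9, T = (-0.74896, -2.8913). ∠MTB = 68.7° gives TB at -79.500° from the x-axis; with |TB| = 13.6, B = (1.7294, -16.264). ∠TBE = 135.5° gives BE at -35.000° from the x-axis; with |BE| = 23.1, E = (20.652, -29.513). Then |QE| = |E − Q| = 25.727.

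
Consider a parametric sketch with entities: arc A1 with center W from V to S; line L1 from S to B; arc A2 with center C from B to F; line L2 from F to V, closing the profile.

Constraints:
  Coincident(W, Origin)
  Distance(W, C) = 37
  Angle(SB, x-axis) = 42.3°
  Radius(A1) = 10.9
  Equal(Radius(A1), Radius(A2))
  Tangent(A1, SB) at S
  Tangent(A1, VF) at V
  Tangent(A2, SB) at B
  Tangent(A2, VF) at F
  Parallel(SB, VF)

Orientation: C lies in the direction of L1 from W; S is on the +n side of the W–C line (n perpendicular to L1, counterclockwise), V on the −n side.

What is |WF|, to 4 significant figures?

38.57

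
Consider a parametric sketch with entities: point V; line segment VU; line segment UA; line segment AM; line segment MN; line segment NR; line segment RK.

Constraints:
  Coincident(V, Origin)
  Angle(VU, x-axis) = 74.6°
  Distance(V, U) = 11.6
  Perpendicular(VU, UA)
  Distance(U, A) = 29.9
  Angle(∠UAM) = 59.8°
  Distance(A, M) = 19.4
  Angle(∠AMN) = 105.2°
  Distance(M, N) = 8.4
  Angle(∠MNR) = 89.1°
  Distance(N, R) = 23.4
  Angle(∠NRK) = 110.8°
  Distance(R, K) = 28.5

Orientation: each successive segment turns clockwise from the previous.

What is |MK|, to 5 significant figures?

38.048

V is at the origin; VU runs at 74.6° with length 11.6, so U = (3.0805, 11.184). VU ⟂ UA, so UA runs at -15.400°; with |UA| = 29.9, A = (31.907, 3.2434). ∠UAM = 59.8° gives AM at -135.60° from the x-axis; with |AM| = 19.4, M = (18.046, -10.330). ∠AMN = 105.2° gives MN at 149.60° from the x-axis; with |MN| = 8.4, N = (10.801, -6.0794). ∠MNR = 89.1° gives NR at 58.700° from the x-axis; with |NR| = 23.4, R = (22.958, 13.915). ∠NRK = 110.8° gives RK at -10.500° from the x-axis; with |RK| = 28.5, K = (50.981, 8.7212). Then |MK| = |K − M| = 38.048.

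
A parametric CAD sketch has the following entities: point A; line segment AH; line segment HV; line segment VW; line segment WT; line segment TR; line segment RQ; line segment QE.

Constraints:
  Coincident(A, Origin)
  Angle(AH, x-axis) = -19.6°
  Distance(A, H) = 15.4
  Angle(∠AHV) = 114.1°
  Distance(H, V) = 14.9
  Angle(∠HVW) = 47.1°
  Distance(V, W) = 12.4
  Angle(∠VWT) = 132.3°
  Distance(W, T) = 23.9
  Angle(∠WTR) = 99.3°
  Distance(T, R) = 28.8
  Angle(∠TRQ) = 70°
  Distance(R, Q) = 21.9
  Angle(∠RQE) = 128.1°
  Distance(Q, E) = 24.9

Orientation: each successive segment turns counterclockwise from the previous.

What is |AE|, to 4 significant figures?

18.63

A is at the origin; AH runs at -19.6° with length 15.4, so H = (14.51, -5.166). ∠AHV = 114.1° gives HV at 46.30° from the x-axis; with |HV| = 14.9, V = (24.80, 5.606). ∠HVW = 47.1° gives VW at 179.2° from the x-axis; with |VW| = 12.4, W = (12.40, 5.779). ∠VWT = 132.3° gives WT at -133.1° from the x-axis; with |WT| = 23.9, T = (-3.927, -11.67). ∠WTR = 99.3° gives TR at -52.40° from the x-axis; with |TR| = 28.8, R = (13.64, -34.49). ∠TRQ = 70.0° gives RQ at 57.60° from the x-axis; with |RQ| = 21.9, Q = (25.38, -16.00). ∠RQE = 128.1° gives QE at 109.5° from the x-axis; with |QE| = 24.9, E = (17.07, 7.473). Then |AE| = |E − A| = 18.63.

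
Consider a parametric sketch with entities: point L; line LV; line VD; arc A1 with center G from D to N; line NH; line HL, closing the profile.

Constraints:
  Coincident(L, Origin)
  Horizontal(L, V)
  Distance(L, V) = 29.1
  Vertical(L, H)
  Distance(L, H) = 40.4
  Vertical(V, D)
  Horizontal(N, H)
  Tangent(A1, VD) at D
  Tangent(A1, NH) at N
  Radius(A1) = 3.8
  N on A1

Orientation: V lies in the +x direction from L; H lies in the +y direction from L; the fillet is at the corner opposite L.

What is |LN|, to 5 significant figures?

47.668

L is at the origin; L and V share the same y with |LV| = 29.1 and V on the +x side, so V = (29.100, 0.0000). LH is vertical with |LH| = 40.4 and H on the +y side, so H = (0.0000, 40.400). The virtual corner opposite L is at (29.100, 40.400). Tangency of A1 to VD means the radius GD is perpendicular to VD and tangency of A1 to NH means the radius GN is perpendicular to NH, with radius 3.8, so the center G sits 3.8 in from both sides at G = (25.300, 36.600). That places the tangent points at D = (29.100, 36.600) on VD and N = (25.300, 40.400) on NH. Then |LN| = |N − L| = 47.668.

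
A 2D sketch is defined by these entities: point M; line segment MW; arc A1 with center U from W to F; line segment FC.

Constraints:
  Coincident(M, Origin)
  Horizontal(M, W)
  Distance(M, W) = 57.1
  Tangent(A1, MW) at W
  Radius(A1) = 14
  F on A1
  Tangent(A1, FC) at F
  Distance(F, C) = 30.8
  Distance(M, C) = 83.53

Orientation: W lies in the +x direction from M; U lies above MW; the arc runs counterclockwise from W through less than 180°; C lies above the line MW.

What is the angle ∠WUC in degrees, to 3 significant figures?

157°

Checks: M = (0.00, 0.00) ✓; |UF| = 14.00 ✓; ∠(UF, FC) = 90.00° ✓; |FC| = 30.80 ✓; |MC| = 83.53 ✓.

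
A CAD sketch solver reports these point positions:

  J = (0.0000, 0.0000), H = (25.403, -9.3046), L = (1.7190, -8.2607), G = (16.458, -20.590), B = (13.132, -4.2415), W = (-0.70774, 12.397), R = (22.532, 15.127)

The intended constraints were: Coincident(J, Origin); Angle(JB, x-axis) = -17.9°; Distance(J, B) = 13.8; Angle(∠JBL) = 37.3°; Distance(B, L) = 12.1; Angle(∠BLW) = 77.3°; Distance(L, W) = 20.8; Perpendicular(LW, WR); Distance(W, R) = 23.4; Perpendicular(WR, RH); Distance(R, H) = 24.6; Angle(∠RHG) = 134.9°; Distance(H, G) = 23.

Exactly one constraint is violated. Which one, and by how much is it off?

Distance(H, G) = 23 — off by 8.60.

J = (0.00, 0.00) ✓; JB at -17.90° ✓; |JB| = 13.80 ✓; ∠JBL = 37.30° ✓; |BL| = 12.10 ✓; ∠BLW = 77.30° ✓; |LW| = 20.80 ✓; ∠(LW, WR) = 90.00° ✓; |WR| = 23.40 ✓; ∠(WR, RH) = 90.00° ✓; |RH| = 24.60 ✓; ∠RHG = 134.9° ✓; |HG| = 14.40 ✗.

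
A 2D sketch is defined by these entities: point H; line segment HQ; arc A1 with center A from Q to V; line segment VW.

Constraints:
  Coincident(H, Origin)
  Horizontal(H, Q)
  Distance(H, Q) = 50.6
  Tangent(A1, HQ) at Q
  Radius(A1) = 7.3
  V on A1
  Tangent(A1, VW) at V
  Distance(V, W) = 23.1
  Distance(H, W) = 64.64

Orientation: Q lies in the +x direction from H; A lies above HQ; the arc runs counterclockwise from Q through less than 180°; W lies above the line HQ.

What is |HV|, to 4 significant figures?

58.39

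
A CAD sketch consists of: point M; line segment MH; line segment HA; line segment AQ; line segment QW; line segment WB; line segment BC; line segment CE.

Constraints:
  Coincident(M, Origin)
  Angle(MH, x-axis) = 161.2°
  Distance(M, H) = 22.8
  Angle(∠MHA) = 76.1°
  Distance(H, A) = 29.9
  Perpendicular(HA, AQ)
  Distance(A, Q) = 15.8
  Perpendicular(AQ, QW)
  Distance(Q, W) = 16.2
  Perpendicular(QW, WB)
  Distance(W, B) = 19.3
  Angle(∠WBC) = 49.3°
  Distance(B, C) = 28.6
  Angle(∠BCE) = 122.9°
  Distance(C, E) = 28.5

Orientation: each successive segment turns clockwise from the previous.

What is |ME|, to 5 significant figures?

33.611

∠WBC = 49.3° gives BC at 16.600° from the x-axis; with |BC| = 28.6, C = (10.280, 28.938). ∠BCE = 122.9° gives CE at -40.500° from the x-axis; with |CE| = 28.5, E = (31.952, 10.429). Then |ME| = |E − M| = 33.611.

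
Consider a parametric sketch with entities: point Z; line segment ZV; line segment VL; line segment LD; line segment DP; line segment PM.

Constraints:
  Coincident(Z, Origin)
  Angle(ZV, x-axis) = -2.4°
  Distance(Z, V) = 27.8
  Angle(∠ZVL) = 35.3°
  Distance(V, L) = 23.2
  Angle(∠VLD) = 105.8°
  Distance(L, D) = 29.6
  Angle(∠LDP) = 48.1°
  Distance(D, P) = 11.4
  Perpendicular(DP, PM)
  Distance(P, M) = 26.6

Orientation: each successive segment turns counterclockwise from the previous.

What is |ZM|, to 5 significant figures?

19.300

Z is at the origin; ZV runs at -2.4° with length 27.8, so V = (27.776, -1.1641). ∠ZVL = 35.3° gives VL at 142.30° from the x-axis; with |VL| = 23.2, L = (9.4192, 13.023). ∠VLD = 105.8° gives LD at -143.50° from the x-axis; with |LD| = 29.6, D = (-14.375, -4.5835). ∠LDP = 48.1° gives DP at -11.600° from the x-axis; with |DP| = 11.4, P = (-3.2078, -6.8758). DP ⟂ PM, so PM runs at 78.400°; with |PM| = 26.6, M = (2.1409, 19.181). Then |ZM| = |M − Z| = 19.300.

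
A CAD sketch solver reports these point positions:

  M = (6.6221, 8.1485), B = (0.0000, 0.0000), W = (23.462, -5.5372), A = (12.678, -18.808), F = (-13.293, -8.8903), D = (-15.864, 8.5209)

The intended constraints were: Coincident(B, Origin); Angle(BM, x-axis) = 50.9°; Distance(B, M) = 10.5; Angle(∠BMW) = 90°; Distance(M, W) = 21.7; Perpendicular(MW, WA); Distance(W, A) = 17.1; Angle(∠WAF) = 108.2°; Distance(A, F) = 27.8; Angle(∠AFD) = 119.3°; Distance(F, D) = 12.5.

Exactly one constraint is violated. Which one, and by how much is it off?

Distance(F, D) = 12.5 — off by 5.10.

B = (0.00, 0.00) ✓; BM at 50.90° ✓; |BM| = 10.50 ✓; ∠BMW = 90.00° ✓; |MW| = 21.70 ✓; ∠(MW, WA) = 90.00° ✓; |WA| = 17.10 ✓; ∠WAF = 108.2° ✓; |AF| = 27.80 ✓; ∠AFD = 119.3° ✓; |FD| = 17.60 ✗.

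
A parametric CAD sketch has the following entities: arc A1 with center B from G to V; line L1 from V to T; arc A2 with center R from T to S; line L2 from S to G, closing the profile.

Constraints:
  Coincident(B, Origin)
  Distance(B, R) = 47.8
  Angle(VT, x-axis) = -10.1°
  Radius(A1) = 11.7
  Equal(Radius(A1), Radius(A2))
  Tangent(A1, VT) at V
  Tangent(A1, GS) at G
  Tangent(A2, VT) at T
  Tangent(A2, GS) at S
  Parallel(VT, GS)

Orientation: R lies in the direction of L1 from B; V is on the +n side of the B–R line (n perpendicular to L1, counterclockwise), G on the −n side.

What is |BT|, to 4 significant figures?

49.21

Tangency of A1 to both parallel lines with radius 11.7 puts V and G at B ± 11.7·n: V = (2.052, 11.52), G = (-2.052, -11.52). Equal radii place T and S the same way about R: T = R + 11.7·n = (49.11, 3.136), S = R − 11.7·n = (45.01, -19.90). Then |BT| = |T − B| = 49.21.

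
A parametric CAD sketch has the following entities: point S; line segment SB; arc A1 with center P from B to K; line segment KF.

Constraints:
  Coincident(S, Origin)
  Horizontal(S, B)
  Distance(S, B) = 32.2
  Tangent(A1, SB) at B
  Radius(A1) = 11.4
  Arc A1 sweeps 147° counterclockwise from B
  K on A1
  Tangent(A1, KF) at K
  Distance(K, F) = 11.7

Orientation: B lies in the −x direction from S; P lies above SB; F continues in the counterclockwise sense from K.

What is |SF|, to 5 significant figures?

45.044

S is at the origin; S and B share the same y with |SB| = 32.2 and B on the −x side, so B = (-32.200, 0.0000). Since A1 is tangent to SB there, PB ⟂ SB, so P = B + (0, 11.4) = (-32.200, 11.400). On A1, B sits at bearing -90° from P; a 147° counterclockwise sweep puts K at bearing 57°, so K = P + 11.4·(cos 57°, sin 57°) = (-25.991, 20.961). The tangent condition forces PK to be normal to KF, so KF runs along (−sin 57°, cos 57°); with |KF| = 11.7, F = (-35.804, 27.333). Then |SF| = |F − S| = 45.044.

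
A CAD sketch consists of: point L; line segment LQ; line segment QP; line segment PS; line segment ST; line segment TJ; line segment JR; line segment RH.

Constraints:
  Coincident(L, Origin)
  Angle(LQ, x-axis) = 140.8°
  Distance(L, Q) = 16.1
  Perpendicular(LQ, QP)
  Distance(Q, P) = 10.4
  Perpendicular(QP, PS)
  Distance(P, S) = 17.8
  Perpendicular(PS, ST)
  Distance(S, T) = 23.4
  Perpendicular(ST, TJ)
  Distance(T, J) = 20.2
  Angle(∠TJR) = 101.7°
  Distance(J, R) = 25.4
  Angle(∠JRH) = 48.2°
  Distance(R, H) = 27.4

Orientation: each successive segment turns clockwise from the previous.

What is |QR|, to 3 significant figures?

14.1

L is at the origin; LQ runs at 140.8° with length 16.1, so Q = (-12.5, 10.2). LQ ⟂ QP, so QP runs at 50.8°; with |QP| = 10.4, P = (-5.90, 18.2). The perpendicularity gives PS at right angles to QP, so PS runs at -39.2°; with |PS| = 17.8, S = (7.89, 6.98). PS is perpendicular to ST, so ST runs at -129°; with |ST| = 23.4, T = (-6.90, -11.1). ST is perpendicular to TJ, so TJ runs at 141°; with |TJ| = 20.2, J = (-22.6, 1.62). ∠TJR = 101.7° gives JR at 62.5° from the x-axis; with |JR| = 25.4, R = (-10.8, 24.1). Then |QR| = |R − Q| = 14.1.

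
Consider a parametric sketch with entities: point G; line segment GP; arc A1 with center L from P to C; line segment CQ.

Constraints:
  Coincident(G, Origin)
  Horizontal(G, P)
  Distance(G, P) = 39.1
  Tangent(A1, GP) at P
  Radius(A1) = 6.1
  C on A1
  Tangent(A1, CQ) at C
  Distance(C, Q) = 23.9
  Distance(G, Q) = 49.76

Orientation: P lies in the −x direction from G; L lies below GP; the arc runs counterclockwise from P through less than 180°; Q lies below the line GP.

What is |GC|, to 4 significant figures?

45.65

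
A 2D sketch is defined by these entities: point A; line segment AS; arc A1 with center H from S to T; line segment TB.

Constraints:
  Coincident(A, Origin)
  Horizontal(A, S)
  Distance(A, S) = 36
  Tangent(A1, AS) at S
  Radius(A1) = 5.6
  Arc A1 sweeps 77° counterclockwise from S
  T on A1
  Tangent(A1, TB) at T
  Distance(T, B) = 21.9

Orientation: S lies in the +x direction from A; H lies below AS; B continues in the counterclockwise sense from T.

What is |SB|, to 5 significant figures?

27.699

A is at the origin; AS is horizontal with |AS| = 36.0 and S on the +x side, so S = (36.000, 0.0000). The tangent condition forces HS to be normal to AS, so H = S + (0, -5.6) = (36.000, -5.6000). On A1, S sits at bearing 90° from H; a 77° counterclockwise sweep puts T at bearing 167°, so T = H + 5.6·(cos 167°, sin 167°) = (30.544, -4.3403). Tangency of A1 to TB means the radius HT is perpendicular to TB, so TB runs along (−sin 167°, cos 167°); with |TB| = 21.9, B = (25.617, -25.679). Then |SB| = |B − S| = 27.699.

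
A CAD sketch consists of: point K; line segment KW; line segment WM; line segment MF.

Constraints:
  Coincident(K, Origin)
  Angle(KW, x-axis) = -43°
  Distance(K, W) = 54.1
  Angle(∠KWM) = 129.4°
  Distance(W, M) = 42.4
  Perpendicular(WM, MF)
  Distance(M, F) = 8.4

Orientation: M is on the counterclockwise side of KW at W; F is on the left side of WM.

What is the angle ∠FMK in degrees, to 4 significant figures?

61.42°

K is at the origin; KW runs at -43.0° with length 54.1, so W = 54.1·(cos -43.0°, sin -43.0°) = (39.57, -36.90). ∠KWM = 129.4°, so WM runs at -43.0° + (180° − 129.4°) = 7.600° from the x-axis; with |WM| = 42.4, M = W + 42.4·(cos 7.600°, sin 7.600°) = (81.59, -31.29). The perpendicularity gives MF at right angles to WM; with |MF| = 8.4 on the left of WM, F = M + 8.4·(-0.1323, 0.9912) = (80.48, -22.96). Then cos ∠FMK = MF·MK / (|MF||MK|), giving 61.42°.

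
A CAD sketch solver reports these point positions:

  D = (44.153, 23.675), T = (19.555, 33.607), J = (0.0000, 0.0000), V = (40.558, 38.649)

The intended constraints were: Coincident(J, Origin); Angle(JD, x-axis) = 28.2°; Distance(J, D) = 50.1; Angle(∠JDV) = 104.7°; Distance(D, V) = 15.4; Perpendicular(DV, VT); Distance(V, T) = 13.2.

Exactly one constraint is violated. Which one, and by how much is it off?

Distance(V, T) = 13.2 — off by 8.40.

J = (0.00, 0.00) ✓; JD at 28.20° ✓; |JD| = 50.10 ✓; ∠JDV = 104.7° ✓; |DV| = 15.40 ✓; ∠(DV, VT) = 90.00° ✓; |VT| = 21.60 ✗.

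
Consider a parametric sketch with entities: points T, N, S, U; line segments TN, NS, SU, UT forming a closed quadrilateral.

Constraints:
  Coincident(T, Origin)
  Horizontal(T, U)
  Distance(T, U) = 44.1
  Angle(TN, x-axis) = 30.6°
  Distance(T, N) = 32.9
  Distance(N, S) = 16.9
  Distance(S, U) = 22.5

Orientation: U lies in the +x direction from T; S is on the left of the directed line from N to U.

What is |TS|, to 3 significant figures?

49.6

Checks: |NS| = 16.90 ✓; |SU| = 22.50 ✓.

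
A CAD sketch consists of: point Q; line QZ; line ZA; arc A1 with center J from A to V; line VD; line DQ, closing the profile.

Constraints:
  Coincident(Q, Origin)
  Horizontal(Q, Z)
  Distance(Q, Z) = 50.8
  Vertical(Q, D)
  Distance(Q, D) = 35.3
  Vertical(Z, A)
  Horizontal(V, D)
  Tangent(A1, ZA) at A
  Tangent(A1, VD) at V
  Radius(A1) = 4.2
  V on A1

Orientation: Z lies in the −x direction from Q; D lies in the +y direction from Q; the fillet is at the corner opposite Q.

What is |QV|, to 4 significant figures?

58.46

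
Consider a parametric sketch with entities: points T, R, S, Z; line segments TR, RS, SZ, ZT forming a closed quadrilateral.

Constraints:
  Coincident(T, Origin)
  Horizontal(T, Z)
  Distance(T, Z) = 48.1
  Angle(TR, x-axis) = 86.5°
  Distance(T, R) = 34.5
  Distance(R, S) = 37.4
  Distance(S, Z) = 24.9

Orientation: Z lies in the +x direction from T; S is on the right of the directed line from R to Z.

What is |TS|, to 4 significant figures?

23.78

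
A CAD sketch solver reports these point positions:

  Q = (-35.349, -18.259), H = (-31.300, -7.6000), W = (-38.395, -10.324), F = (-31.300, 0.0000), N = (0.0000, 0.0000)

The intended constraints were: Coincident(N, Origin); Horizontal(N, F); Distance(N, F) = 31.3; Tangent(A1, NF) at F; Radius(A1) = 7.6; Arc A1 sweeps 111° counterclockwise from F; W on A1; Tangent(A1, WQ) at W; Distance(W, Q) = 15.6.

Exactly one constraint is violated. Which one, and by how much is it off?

Distance(W, Q) = 15.6 — off by 7.10.

N = (0.00, 0.00) ✓; N.y = 0.00, F.y = 0.00 ✓; |NF| = 31.30 ✓; ∠(HF, FN) = 90.00° ✓; |HF| = 7.600 ✓; bearing(H→W) − bearing(H→F) = 111.0° ✓; |HW| = 7.600 ✓; ∠(HW, WQ) = 90.00° ✓; |WQ| = 8.500 ✗.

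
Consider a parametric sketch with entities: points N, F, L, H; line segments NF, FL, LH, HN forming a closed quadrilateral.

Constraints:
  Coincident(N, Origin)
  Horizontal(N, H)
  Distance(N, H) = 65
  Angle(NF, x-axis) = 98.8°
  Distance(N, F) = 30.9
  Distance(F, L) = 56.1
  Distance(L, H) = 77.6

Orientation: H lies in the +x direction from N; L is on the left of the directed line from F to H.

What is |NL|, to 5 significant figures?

78.838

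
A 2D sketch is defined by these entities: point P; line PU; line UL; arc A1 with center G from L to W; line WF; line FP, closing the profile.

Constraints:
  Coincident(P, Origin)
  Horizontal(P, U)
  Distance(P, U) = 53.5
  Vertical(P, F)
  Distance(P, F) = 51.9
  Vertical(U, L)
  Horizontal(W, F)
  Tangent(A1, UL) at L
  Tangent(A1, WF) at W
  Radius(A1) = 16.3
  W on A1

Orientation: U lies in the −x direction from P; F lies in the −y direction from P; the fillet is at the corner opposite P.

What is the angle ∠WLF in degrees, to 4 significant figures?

28.06°

P is at the origin; P and U share the same y with |PU| = 53.5 and U on the −x side, so U = (-53.50, 0.000). P and F share the same x with |PF| = 51.9 and F on the −y side, so F = (0.000, -51.90). The virtual corner opposite P is at (-53.50, -51.90). A1 meets UL tangentially, so GL is at right angles to UL and since A1 is tangent to WF there, GW ⟂ WF, with radius 16.3, so the center G sits 16.3 in from both sides at G = (-37.20, -35.60). That places the tangent points at L = (-53.50, -35.60) on UL and W = (-37.20, -51.90) on WF. Then cos ∠WLF = LW·LF / (|LW||LF|), giving 28.06°.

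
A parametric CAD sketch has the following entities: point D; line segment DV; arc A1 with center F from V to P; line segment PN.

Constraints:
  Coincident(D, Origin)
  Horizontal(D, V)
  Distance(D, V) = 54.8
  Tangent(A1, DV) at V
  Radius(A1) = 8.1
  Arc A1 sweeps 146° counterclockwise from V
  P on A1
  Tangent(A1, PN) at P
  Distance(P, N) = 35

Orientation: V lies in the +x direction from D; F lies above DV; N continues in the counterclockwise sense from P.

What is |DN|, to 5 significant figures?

45.840

D is at the origin; D and V share the same y with |DV| = 54.8 and V on the +x side, so V = (54.800, 0.0000). A1 meets DV tangentially, so FV is at right angles to DV, so F = V + (0, 8.1) = (54.800, 8.1000). On A1, V sits at bearing -90° from F; a 146° counterclockwise sweep puts P at bearing 56°, so P = F + 8.1·(cos 56°, sin 56°) = (59.329, 14.815). The tangent condition forces FP to be normal to PN, so PN runs along (−sin 56°, cos 56°); with |PN| = 35.0, N = (30.313, 34.387). Then |DN| = |N − D| = 45.840.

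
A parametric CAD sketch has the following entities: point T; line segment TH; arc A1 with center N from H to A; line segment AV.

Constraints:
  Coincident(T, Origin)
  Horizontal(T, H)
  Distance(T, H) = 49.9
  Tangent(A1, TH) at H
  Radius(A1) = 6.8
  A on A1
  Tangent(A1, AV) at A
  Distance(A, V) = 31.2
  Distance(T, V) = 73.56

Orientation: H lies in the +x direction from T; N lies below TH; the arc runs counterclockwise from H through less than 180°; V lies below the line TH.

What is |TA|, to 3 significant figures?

46.0

Checks: ∠(NH, HT) = 90.00° ✓; |NH| = 6.800 ✓; |NA| = 6.800 ✓; ∠(NA, AV) = 90.00° ✓; |AV| = 31.20 ✓; |TV| = 73.56 ✓.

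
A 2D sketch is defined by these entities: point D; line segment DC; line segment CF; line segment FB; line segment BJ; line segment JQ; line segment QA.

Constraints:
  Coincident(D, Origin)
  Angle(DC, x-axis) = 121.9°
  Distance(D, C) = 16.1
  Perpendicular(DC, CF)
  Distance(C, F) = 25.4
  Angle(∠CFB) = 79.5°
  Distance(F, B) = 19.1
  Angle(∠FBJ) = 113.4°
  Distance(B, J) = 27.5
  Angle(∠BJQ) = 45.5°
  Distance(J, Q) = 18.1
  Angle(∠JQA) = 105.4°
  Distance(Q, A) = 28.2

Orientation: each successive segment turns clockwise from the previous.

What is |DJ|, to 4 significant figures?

10.08

D is at the origin; DC runs at 121.9° with length 16.1, so C = (-8.508, 13.67). DC ⟂ CF, so CF runs at 31.90°; with |CF| = 25.4, F = (13.06, 27.09). ∠CFB = 79.5° gives FB at -68.60° from the x-axis; with |FB| = 19.1, B = (20.03, 9.308). ∠FBJ = 113.4° gives BJ at -135.2° from the x-axis; with |BJ| = 27.5, J = (0.5120, -10.07). Then |DJ| = |J − D| = 10.08.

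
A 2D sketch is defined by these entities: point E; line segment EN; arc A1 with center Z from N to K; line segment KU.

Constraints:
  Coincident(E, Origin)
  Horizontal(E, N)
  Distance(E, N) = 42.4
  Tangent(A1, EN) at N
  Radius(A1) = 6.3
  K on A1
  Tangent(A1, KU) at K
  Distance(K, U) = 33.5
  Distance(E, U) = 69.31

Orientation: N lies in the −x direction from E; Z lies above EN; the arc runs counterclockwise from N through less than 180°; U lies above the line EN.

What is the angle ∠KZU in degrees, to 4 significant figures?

79.35°

Checks: |ZK| = 6.300 ✓; ∠(ZK, KU) = 90.00° ✓; |KU| = 33.50 ✓; |EU| = 69.31 ✓.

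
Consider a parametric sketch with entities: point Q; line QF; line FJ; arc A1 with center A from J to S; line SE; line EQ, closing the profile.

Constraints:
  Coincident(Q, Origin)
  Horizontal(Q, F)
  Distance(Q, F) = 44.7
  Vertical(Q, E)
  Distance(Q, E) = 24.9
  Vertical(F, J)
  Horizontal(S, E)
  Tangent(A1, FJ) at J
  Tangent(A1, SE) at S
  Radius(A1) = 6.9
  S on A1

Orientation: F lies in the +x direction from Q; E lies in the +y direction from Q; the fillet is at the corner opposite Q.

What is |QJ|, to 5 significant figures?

48.188

The virtual corner opposite Q is at (44.700, 24.900). The tangent condition forces AJ to be normal to FJ and since A1 is tangent to SE there, AS ⟂ SE, with radius 6.9, so the center A sits 6.9 in from both sides at A = (37.800, 18.000). That places the tangent points at J = (44.700, 18.000) on FJ and S = (37.800, 24.900) on SE. Then |QJ| = |J − Q| = 48.188.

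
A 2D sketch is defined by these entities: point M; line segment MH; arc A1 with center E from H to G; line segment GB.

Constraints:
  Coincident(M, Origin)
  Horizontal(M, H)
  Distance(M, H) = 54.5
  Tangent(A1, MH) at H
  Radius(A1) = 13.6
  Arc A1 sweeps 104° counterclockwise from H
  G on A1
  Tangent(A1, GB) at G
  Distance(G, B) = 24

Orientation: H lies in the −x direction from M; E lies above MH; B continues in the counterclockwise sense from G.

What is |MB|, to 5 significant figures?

61.916

M is at the origin; M and H share the same y with |MH| = 54.5 and H on the −x side, so H = (-54.500, 0.0000). Since A1 is tangent to MH there, EH ⟂ MH, so E = H + (0, 13.6) = (-54.500, 13.600). On A1, H sits at bearing -90° from E; a 104° counterclockwise sweep puts G at bearing 14°, so G = E + 13.6·(cos 14°, sin 14°) = (-41.304, 16.890). A1 meets GB tangentially, so EG is at right angles to GB, so GB runs along (−sin 14°, cos 14°); with |GB| = 24.0, B = (-47.110, 40.177). Then |MB| = |B − M| = 61.916.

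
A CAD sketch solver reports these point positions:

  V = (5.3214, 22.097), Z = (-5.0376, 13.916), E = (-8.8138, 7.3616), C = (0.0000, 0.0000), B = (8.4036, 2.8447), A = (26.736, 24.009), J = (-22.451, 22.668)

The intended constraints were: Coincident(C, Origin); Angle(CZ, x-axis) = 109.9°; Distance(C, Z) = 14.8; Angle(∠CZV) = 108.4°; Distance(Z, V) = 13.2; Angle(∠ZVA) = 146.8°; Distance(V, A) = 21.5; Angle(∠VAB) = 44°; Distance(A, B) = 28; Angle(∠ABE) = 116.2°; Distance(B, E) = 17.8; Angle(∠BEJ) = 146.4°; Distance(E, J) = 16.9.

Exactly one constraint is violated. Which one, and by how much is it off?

Distance(E, J) = 16.9 — off by 3.60.

C = (0.00, 0.00) ✓; CZ at 109.9° ✓; |CZ| = 14.80 ✓; ∠CZV = 108.4° ✓; |ZV| = 13.20 ✓; ∠ZVA = 146.8° ✓; |VA| = 21.50 ✓; ∠VAB = 44.00° ✓; |AB| = 28.00 ✓; ∠ABE = 116.2° ✓; |BE| = 17.80 ✓; ∠BEJ = 146.4° ✓; |EJ| = 20.50 ✗.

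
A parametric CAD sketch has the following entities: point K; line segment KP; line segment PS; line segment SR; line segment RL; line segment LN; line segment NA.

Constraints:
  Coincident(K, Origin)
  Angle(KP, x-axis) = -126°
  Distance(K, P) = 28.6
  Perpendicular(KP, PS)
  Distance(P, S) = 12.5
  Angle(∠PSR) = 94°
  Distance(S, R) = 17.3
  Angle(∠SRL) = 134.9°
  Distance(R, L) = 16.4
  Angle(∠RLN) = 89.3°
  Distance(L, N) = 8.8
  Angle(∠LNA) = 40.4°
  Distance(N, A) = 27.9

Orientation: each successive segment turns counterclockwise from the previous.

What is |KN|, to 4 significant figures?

6.060

∠SRL = 134.9° gives RL at 95.10° from the x-axis; with |RL| = 16.4, L = (2.964, -0.8976). ∠RLN = 89.3° gives LN at -174.2° from the x-axis; with |LN| = 8.8, N = (-5.791, -1.787). Then |KN| = |N − K| = 6.060.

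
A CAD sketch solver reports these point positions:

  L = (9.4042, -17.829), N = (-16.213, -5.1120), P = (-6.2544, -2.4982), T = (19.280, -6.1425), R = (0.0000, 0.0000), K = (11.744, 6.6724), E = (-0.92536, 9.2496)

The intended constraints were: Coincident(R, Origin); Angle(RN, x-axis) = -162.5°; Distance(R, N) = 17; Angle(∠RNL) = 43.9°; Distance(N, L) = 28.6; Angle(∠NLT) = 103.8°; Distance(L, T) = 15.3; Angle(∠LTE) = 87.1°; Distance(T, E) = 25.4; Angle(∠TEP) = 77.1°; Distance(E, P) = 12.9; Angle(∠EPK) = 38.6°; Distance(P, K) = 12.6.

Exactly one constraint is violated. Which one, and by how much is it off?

Distance(P, K) = 12.6 — off by 7.60.

R = (0.00, 0.00) ✓; RN at -162.5° ✓; |RN| = 17.00 ✓; ∠RNL = 43.90° ✓; |NL| = 28.60 ✓; ∠NLT = 103.8° ✓; |LT| = 15.30 ✓; ∠LTE = 87.10° ✓; |TE| = 25.40 ✓; ∠TEP = 77.10° ✓; |EP| = 12.90 ✓; ∠EPK = 38.60° ✓; |PK| = 20.20 ✗.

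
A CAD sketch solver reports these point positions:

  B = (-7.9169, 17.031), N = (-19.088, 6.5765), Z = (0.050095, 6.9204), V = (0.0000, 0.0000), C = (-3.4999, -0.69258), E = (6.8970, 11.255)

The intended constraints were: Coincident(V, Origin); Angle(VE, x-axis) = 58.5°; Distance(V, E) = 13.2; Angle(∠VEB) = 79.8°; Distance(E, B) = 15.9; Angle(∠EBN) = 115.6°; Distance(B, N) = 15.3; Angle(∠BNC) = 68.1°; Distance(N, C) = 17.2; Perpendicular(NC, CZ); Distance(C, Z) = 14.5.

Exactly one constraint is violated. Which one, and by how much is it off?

Distance(C, Z) = 14.5 — off by 6.10.

V = (0.00, 0.00) ✓; VE at 58.50° ✓; |VE| = 13.20 ✓; ∠VEB = 79.80° ✓; |EB| = 15.90 ✓; ∠EBN = 115.6° ✓; |BN| = 15.30 ✓; ∠BNC = 68.10° ✓; |NC| = 17.20 ✓; ∠(NC, CZ) = 90.00° ✓; |CZ| = 8.400 ✗.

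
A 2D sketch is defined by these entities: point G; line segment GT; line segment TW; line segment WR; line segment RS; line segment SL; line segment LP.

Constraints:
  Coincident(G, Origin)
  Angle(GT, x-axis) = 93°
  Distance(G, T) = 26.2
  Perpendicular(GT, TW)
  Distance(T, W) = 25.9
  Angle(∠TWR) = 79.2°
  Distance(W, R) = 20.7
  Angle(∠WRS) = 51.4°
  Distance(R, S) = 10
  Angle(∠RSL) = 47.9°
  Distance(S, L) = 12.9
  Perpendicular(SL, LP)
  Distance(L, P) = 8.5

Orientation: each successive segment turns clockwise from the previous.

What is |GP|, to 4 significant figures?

28.56

G is at the origin; GT runs at 93.0° with length 26.2, so T = (-1.371, 26.16). GT ⟂ TW, so TW runs at 3.000°; with |TW| = 25.9, W = (24.49, 27.52). ∠TWR = 79.2° gives WR at -97.80° from the x-axis; with |WR| = 20.7, R = (21.68, 7.011). ∠WRS = 51.4° gives RS at 133.6° from the x-axis; with |RS| = 10.0, S = (14.79, 14.25). ∠RSL = 47.9° gives SL at 1.500° from the x-axis; with |SL| = 12.9, L = (27.68, 14.59). The perpendicularity gives LP at right angles to SL, so LP runs at -88.50°; with |LP| = 8.5, P = (27.91, 6.093). Then |GP| = |P − G| = 28.56.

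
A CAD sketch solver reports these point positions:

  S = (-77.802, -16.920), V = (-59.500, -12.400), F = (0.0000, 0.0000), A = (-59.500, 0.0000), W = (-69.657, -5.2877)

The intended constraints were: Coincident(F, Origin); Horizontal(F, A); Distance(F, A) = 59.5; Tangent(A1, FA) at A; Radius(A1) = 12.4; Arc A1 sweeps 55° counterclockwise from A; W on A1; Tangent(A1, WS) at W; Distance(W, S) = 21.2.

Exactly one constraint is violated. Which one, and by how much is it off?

Distance(W, S) = 21.2 — off by 7.00.

F = (0.00, 0.00) ✓; F.y = 0.00, A.y = 0.00 ✓; |FA| = 59.50 ✓; ∠(VA, AF) = 90.00° ✓; |VA| = 12.40 ✓; bearing(V→W) − bearing(V→A) = 55.00° ✓; |VW| = 12.40 ✓; ∠(VW, WS) = 90.00° ✓; |WS| = 14.20 ✗.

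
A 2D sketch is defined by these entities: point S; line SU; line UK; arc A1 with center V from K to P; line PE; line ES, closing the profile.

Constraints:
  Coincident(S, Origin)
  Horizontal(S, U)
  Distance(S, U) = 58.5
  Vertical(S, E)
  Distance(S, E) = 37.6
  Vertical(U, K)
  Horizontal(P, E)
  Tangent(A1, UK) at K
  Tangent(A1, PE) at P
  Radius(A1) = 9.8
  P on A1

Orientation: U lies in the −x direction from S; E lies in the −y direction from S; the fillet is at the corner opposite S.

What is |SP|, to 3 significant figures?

61.5

S is at the origin; SU is horizontal with |SU| = 58.5 and U on the −x side, so U = (-58.5, 0.00). SE is vertical with |SE| = 37.6 and E on the −y side, so E = (0.00, -37.6). The virtual corner opposite S is at (-58.5, -37.6). A1 meets UK tangentially, so VK is at right angles to UK and the tangent condition forces VP to be normal to PE, with radius 9.8, so the center V sits 9.8 in from both sides at V = (-48.7, -27.8). That places the tangent points at K = (-58.5, -27.8) on UK and P = (-48.7, -37.6) on PE. Then |SP| = |P − S| = 61.5.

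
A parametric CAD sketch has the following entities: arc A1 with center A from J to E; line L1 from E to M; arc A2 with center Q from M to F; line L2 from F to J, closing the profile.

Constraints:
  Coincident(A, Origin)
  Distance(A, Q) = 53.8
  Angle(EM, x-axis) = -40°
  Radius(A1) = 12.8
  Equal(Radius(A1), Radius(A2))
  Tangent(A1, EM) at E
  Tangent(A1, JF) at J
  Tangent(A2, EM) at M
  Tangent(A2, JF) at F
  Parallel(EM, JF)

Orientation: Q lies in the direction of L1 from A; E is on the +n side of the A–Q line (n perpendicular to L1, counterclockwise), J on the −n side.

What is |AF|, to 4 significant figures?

55.30

The slot axis is L1's direction at -40.0°, so u = (cos -40.0°, sin -40.0°) = (0.7660, -0.6428) and n = (−sin -40.0°, cos -40.0°) = (0.6428, 0.7660). A is at the origin and Q lies 53.8 along u from A, so Q = 53.8·u = (41.21, -34.58). Tangency of A1 to both parallel lines with radius 12.8 puts E and J at A ± 12.8·n: E = (8.228, 9.805), J = (-8.228, -9.805). Equal radii place M and F the same way about Q: M = Q + 12.8·n = (49.44, -24.78), F = Q − 12.8·n = (32.99, -44.39). Then |AF| = |F − A| = 55.30.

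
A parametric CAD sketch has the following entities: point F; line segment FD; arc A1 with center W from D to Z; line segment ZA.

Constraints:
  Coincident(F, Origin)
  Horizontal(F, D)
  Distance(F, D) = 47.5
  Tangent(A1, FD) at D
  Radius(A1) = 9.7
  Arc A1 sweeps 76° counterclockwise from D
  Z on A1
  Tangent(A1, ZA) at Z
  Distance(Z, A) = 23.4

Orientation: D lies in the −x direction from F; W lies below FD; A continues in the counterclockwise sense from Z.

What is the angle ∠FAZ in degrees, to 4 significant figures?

50.34°

F is at the origin; FD is horizontal with |FD| = 47.5 and D on the −x side, so D = (-47.50, 0.000). The tangent condition forces WD to be normal to FD, so W = D + (0, -9.7) = (-47.50, -9.700). On A1, D sits at bearing 90° from W; a 76° counterclockwise sweep puts Z at bearing 166°, so Z = W + 9.7·(cos 166°, sin 166°) = (-56.91, -7.353). A1 meets ZA tangentially, so WZ is at right angles to ZA, so ZA runs along (−sin 166°, cos 166°); with |ZA| = 23.4, A = (-62.57, -30.06). Then cos ∠FAZ = AF·AZ / (|AF||AZ|), giving 50.34°.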